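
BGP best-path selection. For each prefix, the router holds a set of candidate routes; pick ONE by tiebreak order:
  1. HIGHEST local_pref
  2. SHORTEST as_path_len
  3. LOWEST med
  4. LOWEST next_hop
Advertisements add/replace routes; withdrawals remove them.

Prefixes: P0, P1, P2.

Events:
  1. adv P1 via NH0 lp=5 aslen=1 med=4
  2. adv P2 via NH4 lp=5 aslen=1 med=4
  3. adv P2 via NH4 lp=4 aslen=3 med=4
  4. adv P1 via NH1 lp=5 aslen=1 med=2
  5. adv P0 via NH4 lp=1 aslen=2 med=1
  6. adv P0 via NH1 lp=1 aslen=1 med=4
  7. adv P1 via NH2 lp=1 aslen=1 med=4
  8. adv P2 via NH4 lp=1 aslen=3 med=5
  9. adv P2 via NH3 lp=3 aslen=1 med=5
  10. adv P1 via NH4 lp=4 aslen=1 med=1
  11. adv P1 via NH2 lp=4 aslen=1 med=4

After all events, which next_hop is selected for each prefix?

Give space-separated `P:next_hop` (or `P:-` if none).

Op 1: best P0=- P1=NH0 P2=-
Op 2: best P0=- P1=NH0 P2=NH4
Op 3: best P0=- P1=NH0 P2=NH4
Op 4: best P0=- P1=NH1 P2=NH4
Op 5: best P0=NH4 P1=NH1 P2=NH4
Op 6: best P0=NH1 P1=NH1 P2=NH4
Op 7: best P0=NH1 P1=NH1 P2=NH4
Op 8: best P0=NH1 P1=NH1 P2=NH4
Op 9: best P0=NH1 P1=NH1 P2=NH3
Op 10: best P0=NH1 P1=NH1 P2=NH3
Op 11: best P0=NH1 P1=NH1 P2=NH3

Answer: P0:NH1 P1:NH1 P2:NH3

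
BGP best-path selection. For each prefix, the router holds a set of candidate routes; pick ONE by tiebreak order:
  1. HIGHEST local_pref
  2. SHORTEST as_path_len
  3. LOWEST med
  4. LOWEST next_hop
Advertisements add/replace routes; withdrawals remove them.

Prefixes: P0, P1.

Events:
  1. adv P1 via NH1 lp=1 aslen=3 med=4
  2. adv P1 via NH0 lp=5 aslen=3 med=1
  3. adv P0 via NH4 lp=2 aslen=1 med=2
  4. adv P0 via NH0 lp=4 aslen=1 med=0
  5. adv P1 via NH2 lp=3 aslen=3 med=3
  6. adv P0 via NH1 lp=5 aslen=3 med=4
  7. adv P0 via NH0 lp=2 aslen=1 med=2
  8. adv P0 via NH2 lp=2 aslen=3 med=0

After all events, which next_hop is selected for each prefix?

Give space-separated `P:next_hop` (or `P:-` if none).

Answer: P0:NH1 P1:NH0

Derivation:
Op 1: best P0=- P1=NH1
Op 2: best P0=- P1=NH0
Op 3: best P0=NH4 P1=NH0
Op 4: best P0=NH0 P1=NH0
Op 5: best P0=NH0 P1=NH0
Op 6: best P0=NH1 P1=NH0
Op 7: best P0=NH1 P1=NH0
Op 8: best P0=NH1 P1=NH0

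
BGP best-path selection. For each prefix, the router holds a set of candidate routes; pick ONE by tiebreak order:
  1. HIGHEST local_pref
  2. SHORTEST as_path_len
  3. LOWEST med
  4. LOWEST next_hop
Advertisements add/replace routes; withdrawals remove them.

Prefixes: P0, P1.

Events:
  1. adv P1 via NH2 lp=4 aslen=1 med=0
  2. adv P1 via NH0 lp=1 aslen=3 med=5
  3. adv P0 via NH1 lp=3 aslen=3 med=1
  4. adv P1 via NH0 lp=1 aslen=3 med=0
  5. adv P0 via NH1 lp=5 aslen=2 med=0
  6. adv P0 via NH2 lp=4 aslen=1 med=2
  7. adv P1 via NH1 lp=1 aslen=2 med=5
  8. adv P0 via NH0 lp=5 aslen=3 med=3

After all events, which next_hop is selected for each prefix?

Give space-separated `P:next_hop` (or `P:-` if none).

Op 1: best P0=- P1=NH2
Op 2: best P0=- P1=NH2
Op 3: best P0=NH1 P1=NH2
Op 4: best P0=NH1 P1=NH2
Op 5: best P0=NH1 P1=NH2
Op 6: best P0=NH1 P1=NH2
Op 7: best P0=NH1 P1=NH2
Op 8: best P0=NH1 P1=NH2

Answer: P0:NH1 P1:NH2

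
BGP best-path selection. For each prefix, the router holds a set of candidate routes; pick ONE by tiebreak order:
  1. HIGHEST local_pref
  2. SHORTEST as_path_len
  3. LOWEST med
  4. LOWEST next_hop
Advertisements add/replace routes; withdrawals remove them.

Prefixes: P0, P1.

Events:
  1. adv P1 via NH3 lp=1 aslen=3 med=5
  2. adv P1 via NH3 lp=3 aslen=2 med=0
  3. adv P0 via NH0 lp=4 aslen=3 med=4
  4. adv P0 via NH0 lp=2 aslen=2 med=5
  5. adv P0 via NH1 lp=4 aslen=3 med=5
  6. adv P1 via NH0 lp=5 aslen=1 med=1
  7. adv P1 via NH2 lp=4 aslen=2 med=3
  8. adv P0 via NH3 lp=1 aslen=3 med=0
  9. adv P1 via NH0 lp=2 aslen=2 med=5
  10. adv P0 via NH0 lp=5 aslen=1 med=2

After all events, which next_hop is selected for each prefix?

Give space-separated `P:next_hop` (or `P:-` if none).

Op 1: best P0=- P1=NH3
Op 2: best P0=- P1=NH3
Op 3: best P0=NH0 P1=NH3
Op 4: best P0=NH0 P1=NH3
Op 5: best P0=NH1 P1=NH3
Op 6: best P0=NH1 P1=NH0
Op 7: best P0=NH1 P1=NH0
Op 8: best P0=NH1 P1=NH0
Op 9: best P0=NH1 P1=NH2
Op 10: best P0=NH0 P1=NH2

Answer: P0:NH0 P1:NH2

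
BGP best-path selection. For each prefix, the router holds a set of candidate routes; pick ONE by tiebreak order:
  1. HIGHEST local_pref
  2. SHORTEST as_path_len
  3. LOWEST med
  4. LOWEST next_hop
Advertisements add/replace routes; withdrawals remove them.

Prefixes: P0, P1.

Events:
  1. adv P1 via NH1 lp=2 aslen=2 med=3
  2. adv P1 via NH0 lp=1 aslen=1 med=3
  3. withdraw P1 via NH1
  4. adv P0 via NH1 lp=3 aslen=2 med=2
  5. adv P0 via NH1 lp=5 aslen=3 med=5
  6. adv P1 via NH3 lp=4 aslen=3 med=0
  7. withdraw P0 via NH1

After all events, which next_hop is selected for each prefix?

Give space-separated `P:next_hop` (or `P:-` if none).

Op 1: best P0=- P1=NH1
Op 2: best P0=- P1=NH1
Op 3: best P0=- P1=NH0
Op 4: best P0=NH1 P1=NH0
Op 5: best P0=NH1 P1=NH0
Op 6: best P0=NH1 P1=NH3
Op 7: best P0=- P1=NH3

Answer: P0:- P1:NH3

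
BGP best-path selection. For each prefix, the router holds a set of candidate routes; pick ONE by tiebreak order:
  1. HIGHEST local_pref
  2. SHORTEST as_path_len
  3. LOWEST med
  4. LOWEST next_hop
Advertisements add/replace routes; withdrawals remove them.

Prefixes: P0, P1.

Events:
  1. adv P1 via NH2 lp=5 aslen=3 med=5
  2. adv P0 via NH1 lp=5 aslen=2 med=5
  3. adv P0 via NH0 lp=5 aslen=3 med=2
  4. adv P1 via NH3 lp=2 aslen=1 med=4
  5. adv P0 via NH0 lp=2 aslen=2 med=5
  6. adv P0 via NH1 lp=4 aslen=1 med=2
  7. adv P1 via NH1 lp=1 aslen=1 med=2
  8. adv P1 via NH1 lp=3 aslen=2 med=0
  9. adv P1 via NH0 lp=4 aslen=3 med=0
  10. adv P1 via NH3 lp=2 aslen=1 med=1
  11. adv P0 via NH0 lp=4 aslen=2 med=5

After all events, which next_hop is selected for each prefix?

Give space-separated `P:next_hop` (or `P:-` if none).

Op 1: best P0=- P1=NH2
Op 2: best P0=NH1 P1=NH2
Op 3: best P0=NH1 P1=NH2
Op 4: best P0=NH1 P1=NH2
Op 5: best P0=NH1 P1=NH2
Op 6: best P0=NH1 P1=NH2
Op 7: best P0=NH1 P1=NH2
Op 8: best P0=NH1 P1=NH2
Op 9: best P0=NH1 P1=NH2
Op 10: best P0=NH1 P1=NH2
Op 11: best P0=NH1 P1=NH2

Answer: P0:NH1 P1:NH2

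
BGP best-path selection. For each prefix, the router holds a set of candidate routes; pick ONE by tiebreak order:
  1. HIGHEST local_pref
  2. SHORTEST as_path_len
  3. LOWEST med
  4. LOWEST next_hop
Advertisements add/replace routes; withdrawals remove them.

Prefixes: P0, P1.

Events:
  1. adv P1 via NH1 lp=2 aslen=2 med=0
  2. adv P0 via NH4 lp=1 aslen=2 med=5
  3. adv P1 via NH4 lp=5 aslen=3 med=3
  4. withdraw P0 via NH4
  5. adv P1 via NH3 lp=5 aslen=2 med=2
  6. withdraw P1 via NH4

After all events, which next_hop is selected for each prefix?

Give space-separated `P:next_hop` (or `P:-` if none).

Answer: P0:- P1:NH3

Derivation:
Op 1: best P0=- P1=NH1
Op 2: best P0=NH4 P1=NH1
Op 3: best P0=NH4 P1=NH4
Op 4: best P0=- P1=NH4
Op 5: best P0=- P1=NH3
Op 6: best P0=- P1=NH3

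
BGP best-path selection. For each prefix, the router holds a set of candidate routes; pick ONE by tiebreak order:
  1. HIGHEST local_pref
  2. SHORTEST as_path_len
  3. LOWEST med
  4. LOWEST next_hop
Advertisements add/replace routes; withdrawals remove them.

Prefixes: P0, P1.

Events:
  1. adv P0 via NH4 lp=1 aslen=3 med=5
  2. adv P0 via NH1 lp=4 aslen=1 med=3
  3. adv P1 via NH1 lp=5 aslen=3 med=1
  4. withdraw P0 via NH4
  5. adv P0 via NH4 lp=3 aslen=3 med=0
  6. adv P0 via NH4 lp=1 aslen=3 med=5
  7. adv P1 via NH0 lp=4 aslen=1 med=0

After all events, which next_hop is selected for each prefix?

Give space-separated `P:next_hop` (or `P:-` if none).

Answer: P0:NH1 P1:NH1

Derivation:
Op 1: best P0=NH4 P1=-
Op 2: best P0=NH1 P1=-
Op 3: best P0=NH1 P1=NH1
Op 4: best P0=NH1 P1=NH1
Op 5: best P0=NH1 P1=NH1
Op 6: best P0=NH1 P1=NH1
Op 7: best P0=NH1 P1=NH1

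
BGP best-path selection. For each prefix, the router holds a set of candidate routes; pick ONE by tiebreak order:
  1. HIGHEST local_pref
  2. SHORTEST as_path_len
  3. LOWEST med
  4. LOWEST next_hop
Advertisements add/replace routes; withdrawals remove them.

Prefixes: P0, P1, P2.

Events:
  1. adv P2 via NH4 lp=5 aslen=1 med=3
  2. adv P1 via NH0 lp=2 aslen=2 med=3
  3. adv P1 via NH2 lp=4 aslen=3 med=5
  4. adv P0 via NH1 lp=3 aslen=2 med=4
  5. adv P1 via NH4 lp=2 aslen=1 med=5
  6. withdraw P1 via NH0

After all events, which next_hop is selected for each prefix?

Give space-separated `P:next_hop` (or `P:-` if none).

Op 1: best P0=- P1=- P2=NH4
Op 2: best P0=- P1=NH0 P2=NH4
Op 3: best P0=- P1=NH2 P2=NH4
Op 4: best P0=NH1 P1=NH2 P2=NH4
Op 5: best P0=NH1 P1=NH2 P2=NH4
Op 6: best P0=NH1 P1=NH2 P2=NH4

Answer: P0:NH1 P1:NH2 P2:NH4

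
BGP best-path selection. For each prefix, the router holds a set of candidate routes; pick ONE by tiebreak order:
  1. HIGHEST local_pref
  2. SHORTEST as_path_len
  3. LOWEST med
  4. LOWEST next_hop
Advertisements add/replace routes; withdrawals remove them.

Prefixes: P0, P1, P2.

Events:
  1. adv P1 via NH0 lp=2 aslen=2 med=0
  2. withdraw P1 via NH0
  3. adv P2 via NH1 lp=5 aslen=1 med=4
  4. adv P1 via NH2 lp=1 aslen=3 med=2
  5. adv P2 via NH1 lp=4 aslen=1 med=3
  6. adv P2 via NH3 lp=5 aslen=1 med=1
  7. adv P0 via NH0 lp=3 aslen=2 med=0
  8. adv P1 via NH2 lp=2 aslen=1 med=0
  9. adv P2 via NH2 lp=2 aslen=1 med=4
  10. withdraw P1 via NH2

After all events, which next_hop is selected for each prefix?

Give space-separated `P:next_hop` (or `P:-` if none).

Answer: P0:NH0 P1:- P2:NH3

Derivation:
Op 1: best P0=- P1=NH0 P2=-
Op 2: best P0=- P1=- P2=-
Op 3: best P0=- P1=- P2=NH1
Op 4: best P0=- P1=NH2 P2=NH1
Op 5: best P0=- P1=NH2 P2=NH1
Op 6: best P0=- P1=NH2 P2=NH3
Op 7: best P0=NH0 P1=NH2 P2=NH3
Op 8: best P0=NH0 P1=NH2 P2=NH3
Op 9: best P0=NH0 P1=NH2 P2=NH3
Op 10: best P0=NH0 P1=- P2=NH3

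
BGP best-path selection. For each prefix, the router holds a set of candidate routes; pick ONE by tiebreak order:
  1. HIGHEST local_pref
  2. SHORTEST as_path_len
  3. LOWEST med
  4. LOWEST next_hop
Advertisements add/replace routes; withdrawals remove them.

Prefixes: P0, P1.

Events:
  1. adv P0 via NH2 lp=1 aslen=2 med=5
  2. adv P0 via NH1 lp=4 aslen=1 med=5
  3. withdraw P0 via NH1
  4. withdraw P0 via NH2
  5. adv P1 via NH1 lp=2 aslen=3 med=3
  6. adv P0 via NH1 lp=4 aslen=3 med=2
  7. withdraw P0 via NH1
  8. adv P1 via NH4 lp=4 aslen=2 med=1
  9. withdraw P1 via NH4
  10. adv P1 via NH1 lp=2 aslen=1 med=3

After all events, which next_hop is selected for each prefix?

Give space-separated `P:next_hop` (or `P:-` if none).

Answer: P0:- P1:NH1

Derivation:
Op 1: best P0=NH2 P1=-
Op 2: best P0=NH1 P1=-
Op 3: best P0=NH2 P1=-
Op 4: best P0=- P1=-
Op 5: best P0=- P1=NH1
Op 6: best P0=NH1 P1=NH1
Op 7: best P0=- P1=NH1
Op 8: best P0=- P1=NH4
Op 9: best P0=- P1=NH1
Op 10: best P0=- P1=NH1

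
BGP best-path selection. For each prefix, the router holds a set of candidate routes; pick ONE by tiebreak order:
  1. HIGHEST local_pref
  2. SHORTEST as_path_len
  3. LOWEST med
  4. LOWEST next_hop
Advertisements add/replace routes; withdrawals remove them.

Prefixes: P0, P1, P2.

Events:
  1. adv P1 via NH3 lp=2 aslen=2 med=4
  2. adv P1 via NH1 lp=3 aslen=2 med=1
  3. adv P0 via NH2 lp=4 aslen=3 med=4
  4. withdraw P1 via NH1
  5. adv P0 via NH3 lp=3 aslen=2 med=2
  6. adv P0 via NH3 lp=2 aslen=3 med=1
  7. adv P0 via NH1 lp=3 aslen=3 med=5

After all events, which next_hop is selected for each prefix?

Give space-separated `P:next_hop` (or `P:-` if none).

Answer: P0:NH2 P1:NH3 P2:-

Derivation:
Op 1: best P0=- P1=NH3 P2=-
Op 2: best P0=- P1=NH1 P2=-
Op 3: best P0=NH2 P1=NH1 P2=-
Op 4: best P0=NH2 P1=NH3 P2=-
Op 5: best P0=NH2 P1=NH3 P2=-
Op 6: best P0=NH2 P1=NH3 P2=-
Op 7: best P0=NH2 P1=NH3 P2=-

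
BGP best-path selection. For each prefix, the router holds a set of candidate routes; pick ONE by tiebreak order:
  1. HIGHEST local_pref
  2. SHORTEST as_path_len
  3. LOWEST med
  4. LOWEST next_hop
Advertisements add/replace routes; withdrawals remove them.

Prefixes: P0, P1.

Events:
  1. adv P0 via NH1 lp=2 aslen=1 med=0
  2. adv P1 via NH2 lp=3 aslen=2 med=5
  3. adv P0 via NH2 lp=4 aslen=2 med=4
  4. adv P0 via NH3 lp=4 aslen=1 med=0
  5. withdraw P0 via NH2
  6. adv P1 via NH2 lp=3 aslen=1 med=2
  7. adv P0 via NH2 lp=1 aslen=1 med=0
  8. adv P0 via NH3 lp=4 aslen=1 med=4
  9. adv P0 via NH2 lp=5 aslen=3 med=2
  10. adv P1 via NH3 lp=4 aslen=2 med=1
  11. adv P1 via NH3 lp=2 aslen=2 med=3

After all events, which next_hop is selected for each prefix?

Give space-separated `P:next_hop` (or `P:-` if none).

Op 1: best P0=NH1 P1=-
Op 2: best P0=NH1 P1=NH2
Op 3: best P0=NH2 P1=NH2
Op 4: best P0=NH3 P1=NH2
Op 5: best P0=NH3 P1=NH2
Op 6: best P0=NH3 P1=NH2
Op 7: best P0=NH3 P1=NH2
Op 8: best P0=NH3 P1=NH2
Op 9: best P0=NH2 P1=NH2
Op 10: best P0=NH2 P1=NH3
Op 11: best P0=NH2 P1=NH2

Answer: P0:NH2 P1:NH2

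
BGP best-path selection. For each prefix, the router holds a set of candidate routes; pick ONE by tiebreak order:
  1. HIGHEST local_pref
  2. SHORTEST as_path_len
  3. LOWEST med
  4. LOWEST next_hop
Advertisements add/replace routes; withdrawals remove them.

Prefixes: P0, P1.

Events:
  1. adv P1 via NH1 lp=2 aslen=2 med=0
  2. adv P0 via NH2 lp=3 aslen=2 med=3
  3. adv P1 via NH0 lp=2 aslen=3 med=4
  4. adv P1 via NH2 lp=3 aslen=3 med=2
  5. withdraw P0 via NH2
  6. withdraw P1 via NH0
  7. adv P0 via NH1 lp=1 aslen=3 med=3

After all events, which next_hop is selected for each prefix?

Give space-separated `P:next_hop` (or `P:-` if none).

Op 1: best P0=- P1=NH1
Op 2: best P0=NH2 P1=NH1
Op 3: best P0=NH2 P1=NH1
Op 4: best P0=NH2 P1=NH2
Op 5: best P0=- P1=NH2
Op 6: best P0=- P1=NH2
Op 7: best P0=NH1 P1=NH2

Answer: P0:NH1 P1:NH2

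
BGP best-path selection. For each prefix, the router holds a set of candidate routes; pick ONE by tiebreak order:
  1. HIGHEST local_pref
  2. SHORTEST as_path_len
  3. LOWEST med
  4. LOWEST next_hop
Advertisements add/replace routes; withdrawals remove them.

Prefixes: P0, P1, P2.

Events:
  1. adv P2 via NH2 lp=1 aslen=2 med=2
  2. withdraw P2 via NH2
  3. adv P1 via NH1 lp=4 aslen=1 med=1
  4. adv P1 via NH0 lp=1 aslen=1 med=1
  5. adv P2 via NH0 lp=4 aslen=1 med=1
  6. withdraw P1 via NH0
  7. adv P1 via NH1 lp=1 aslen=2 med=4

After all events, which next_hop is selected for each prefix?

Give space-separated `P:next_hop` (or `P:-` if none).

Answer: P0:- P1:NH1 P2:NH0

Derivation:
Op 1: best P0=- P1=- P2=NH2
Op 2: best P0=- P1=- P2=-
Op 3: best P0=- P1=NH1 P2=-
Op 4: best P0=- P1=NH1 P2=-
Op 5: best P0=- P1=NH1 P2=NH0
Op 6: best P0=- P1=NH1 P2=NH0
Op 7: best P0=- P1=NH1 P2=NH0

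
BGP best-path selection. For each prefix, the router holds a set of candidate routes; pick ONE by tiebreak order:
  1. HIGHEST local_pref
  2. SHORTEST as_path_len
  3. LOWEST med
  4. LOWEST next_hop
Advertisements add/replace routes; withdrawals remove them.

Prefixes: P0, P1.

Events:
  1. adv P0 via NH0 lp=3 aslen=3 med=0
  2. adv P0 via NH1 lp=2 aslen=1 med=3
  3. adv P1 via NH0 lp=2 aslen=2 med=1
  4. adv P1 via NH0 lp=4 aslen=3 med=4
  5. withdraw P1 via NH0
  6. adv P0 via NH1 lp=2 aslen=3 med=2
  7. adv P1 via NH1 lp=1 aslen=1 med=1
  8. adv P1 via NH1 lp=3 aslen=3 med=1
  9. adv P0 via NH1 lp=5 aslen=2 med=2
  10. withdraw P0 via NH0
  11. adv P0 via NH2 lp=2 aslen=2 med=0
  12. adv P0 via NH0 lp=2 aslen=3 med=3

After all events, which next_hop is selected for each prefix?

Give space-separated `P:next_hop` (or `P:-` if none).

Op 1: best P0=NH0 P1=-
Op 2: best P0=NH0 P1=-
Op 3: best P0=NH0 P1=NH0
Op 4: best P0=NH0 P1=NH0
Op 5: best P0=NH0 P1=-
Op 6: best P0=NH0 P1=-
Op 7: best P0=NH0 P1=NH1
Op 8: best P0=NH0 P1=NH1
Op 9: best P0=NH1 P1=NH1
Op 10: best P0=NH1 P1=NH1
Op 11: best P0=NH1 P1=NH1
Op 12: best P0=NH1 P1=NH1

Answer: P0:NH1 P1:NH1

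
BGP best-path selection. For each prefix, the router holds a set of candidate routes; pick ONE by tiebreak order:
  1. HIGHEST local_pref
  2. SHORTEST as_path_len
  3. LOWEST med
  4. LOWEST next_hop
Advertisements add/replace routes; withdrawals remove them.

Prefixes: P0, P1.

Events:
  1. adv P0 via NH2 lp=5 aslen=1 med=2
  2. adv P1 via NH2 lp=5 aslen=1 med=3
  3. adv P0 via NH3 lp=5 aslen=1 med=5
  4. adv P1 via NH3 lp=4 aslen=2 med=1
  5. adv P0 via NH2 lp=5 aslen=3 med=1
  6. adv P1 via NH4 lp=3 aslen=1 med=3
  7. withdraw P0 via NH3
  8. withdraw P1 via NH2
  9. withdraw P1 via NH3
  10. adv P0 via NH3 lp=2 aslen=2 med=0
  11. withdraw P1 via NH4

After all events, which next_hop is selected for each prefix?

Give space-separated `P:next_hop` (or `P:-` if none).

Op 1: best P0=NH2 P1=-
Op 2: best P0=NH2 P1=NH2
Op 3: best P0=NH2 P1=NH2
Op 4: best P0=NH2 P1=NH2
Op 5: best P0=NH3 P1=NH2
Op 6: best P0=NH3 P1=NH2
Op 7: best P0=NH2 P1=NH2
Op 8: best P0=NH2 P1=NH3
Op 9: best P0=NH2 P1=NH4
Op 10: best P0=NH2 P1=NH4
Op 11: best P0=NH2 P1=-

Answer: P0:NH2 P1:-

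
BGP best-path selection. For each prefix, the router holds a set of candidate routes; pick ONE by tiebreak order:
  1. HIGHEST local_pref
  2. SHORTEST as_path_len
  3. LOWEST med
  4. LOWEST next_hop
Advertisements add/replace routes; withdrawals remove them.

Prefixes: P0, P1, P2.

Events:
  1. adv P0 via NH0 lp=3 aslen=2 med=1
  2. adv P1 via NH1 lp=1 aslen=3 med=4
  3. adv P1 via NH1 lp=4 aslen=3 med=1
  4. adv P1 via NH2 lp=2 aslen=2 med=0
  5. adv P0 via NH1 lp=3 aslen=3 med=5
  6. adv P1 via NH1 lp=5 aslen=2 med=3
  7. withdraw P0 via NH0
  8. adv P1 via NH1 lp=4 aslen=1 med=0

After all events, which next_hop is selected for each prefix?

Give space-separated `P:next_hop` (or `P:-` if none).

Op 1: best P0=NH0 P1=- P2=-
Op 2: best P0=NH0 P1=NH1 P2=-
Op 3: best P0=NH0 P1=NH1 P2=-
Op 4: best P0=NH0 P1=NH1 P2=-
Op 5: best P0=NH0 P1=NH1 P2=-
Op 6: best P0=NH0 P1=NH1 P2=-
Op 7: best P0=NH1 P1=NH1 P2=-
Op 8: best P0=NH1 P1=NH1 P2=-

Answer: P0:NH1 P1:NH1 P2:-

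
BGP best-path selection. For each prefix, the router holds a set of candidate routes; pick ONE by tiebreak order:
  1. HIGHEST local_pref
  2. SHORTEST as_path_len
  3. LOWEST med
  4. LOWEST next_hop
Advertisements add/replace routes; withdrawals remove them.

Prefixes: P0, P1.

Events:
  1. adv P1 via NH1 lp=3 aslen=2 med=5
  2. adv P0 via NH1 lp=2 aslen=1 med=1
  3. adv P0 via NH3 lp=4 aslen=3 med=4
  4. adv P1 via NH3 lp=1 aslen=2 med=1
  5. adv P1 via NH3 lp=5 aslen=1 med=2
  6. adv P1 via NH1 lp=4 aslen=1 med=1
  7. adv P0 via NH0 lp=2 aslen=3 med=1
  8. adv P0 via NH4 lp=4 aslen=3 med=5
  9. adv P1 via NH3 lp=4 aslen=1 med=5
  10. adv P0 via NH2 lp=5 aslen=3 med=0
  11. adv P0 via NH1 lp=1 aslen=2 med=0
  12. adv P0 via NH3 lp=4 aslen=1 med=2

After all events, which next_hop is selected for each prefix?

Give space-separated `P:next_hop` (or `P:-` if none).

Op 1: best P0=- P1=NH1
Op 2: best P0=NH1 P1=NH1
Op 3: best P0=NH3 P1=NH1
Op 4: best P0=NH3 P1=NH1
Op 5: best P0=NH3 P1=NH3
Op 6: best P0=NH3 P1=NH3
Op 7: best P0=NH3 P1=NH3
Op 8: best P0=NH3 P1=NH3
Op 9: best P0=NH3 P1=NH1
Op 10: best P0=NH2 P1=NH1
Op 11: best P0=NH2 P1=NH1
Op 12: best P0=NH2 P1=NH1

Answer: P0:NH2 P1:NH1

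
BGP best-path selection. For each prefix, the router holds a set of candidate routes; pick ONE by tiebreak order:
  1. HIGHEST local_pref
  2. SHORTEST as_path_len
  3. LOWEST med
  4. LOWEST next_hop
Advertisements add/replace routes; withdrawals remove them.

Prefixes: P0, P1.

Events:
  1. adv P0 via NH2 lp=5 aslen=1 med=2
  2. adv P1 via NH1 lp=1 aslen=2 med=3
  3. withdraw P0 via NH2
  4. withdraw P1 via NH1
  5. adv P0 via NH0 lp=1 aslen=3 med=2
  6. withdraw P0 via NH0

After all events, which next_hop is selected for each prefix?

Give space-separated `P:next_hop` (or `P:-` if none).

Answer: P0:- P1:-

Derivation:
Op 1: best P0=NH2 P1=-
Op 2: best P0=NH2 P1=NH1
Op 3: best P0=- P1=NH1
Op 4: best P0=- P1=-
Op 5: best P0=NH0 P1=-
Op 6: best P0=- P1=-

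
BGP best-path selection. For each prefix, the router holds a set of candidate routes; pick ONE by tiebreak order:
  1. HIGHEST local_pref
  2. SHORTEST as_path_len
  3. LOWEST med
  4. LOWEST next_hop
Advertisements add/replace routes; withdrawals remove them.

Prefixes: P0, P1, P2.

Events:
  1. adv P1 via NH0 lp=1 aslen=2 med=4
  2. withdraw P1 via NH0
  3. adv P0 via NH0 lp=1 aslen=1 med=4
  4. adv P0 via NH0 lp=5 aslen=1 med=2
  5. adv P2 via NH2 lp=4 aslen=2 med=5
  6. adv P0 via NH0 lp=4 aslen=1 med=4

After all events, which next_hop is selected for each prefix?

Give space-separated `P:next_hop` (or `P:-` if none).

Op 1: best P0=- P1=NH0 P2=-
Op 2: best P0=- P1=- P2=-
Op 3: best P0=NH0 P1=- P2=-
Op 4: best P0=NH0 P1=- P2=-
Op 5: best P0=NH0 P1=- P2=NH2
Op 6: best P0=NH0 P1=- P2=NH2

Answer: P0:NH0 P1:- P2:NH2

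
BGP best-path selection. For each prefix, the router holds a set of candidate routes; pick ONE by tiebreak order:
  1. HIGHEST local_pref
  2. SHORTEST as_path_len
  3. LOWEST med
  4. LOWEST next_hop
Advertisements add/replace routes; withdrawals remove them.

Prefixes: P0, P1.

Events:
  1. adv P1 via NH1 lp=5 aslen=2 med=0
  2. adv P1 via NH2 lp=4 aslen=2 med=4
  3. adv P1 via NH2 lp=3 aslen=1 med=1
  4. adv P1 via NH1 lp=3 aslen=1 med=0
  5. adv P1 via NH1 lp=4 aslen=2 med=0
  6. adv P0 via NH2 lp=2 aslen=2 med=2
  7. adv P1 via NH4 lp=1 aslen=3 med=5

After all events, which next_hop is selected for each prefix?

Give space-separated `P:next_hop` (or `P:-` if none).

Op 1: best P0=- P1=NH1
Op 2: best P0=- P1=NH1
Op 3: best P0=- P1=NH1
Op 4: best P0=- P1=NH1
Op 5: best P0=- P1=NH1
Op 6: best P0=NH2 P1=NH1
Op 7: best P0=NH2 P1=NH1

Answer: P0:NH2 P1:NH1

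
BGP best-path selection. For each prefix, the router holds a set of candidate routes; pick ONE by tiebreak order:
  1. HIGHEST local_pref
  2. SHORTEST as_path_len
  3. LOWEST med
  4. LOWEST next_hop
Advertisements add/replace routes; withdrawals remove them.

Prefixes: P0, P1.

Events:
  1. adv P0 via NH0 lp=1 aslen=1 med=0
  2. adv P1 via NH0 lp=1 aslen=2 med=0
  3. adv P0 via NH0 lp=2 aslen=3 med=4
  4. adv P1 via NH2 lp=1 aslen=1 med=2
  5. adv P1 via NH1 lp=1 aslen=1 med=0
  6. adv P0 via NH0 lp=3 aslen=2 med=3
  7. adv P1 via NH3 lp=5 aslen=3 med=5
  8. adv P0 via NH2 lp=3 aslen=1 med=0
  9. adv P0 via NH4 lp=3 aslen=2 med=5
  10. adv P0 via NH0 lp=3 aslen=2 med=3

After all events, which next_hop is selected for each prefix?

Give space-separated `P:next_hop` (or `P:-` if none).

Answer: P0:NH2 P1:NH3

Derivation:
Op 1: best P0=NH0 P1=-
Op 2: best P0=NH0 P1=NH0
Op 3: best P0=NH0 P1=NH0
Op 4: best P0=NH0 P1=NH2
Op 5: best P0=NH0 P1=NH1
Op 6: best P0=NH0 P1=NH1
Op 7: best P0=NH0 P1=NH3
Op 8: best P0=NH2 P1=NH3
Op 9: best P0=NH2 P1=NH3
Op 10: best P0=NH2 P1=NH3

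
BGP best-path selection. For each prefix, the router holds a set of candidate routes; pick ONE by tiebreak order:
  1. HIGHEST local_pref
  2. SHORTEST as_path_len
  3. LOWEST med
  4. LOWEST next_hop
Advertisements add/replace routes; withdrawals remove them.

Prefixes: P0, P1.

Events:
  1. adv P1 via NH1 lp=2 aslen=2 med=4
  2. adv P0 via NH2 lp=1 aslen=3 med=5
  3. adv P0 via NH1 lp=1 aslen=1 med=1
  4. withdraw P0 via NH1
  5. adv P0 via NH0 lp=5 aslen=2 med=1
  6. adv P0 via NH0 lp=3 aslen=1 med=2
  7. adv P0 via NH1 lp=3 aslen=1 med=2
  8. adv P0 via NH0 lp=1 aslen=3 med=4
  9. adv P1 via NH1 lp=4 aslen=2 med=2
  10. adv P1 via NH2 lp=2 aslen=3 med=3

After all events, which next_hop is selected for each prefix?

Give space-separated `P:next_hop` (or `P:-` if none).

Answer: P0:NH1 P1:NH1

Derivation:
Op 1: best P0=- P1=NH1
Op 2: best P0=NH2 P1=NH1
Op 3: best P0=NH1 P1=NH1
Op 4: best P0=NH2 P1=NH1
Op 5: best P0=NH0 P1=NH1
Op 6: best P0=NH0 P1=NH1
Op 7: best P0=NH0 P1=NH1
Op 8: best P0=NH1 P1=NH1
Op 9: best P0=NH1 P1=NH1
Op 10: best P0=NH1 P1=NH1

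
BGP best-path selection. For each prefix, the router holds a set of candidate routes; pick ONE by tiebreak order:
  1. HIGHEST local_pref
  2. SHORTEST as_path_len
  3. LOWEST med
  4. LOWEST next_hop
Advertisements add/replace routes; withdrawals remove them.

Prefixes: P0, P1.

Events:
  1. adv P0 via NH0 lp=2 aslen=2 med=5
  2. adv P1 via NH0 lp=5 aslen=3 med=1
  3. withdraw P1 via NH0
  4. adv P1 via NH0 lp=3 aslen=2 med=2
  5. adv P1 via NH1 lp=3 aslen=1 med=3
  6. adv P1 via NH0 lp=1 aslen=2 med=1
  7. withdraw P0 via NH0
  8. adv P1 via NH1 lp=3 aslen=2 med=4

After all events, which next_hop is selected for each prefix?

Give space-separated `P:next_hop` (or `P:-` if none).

Op 1: best P0=NH0 P1=-
Op 2: best P0=NH0 P1=NH0
Op 3: best P0=NH0 P1=-
Op 4: best P0=NH0 P1=NH0
Op 5: best P0=NH0 P1=NH1
Op 6: best P0=NH0 P1=NH1
Op 7: best P0=- P1=NH1
Op 8: best P0=- P1=NH1

Answer: P0:- P1:NH1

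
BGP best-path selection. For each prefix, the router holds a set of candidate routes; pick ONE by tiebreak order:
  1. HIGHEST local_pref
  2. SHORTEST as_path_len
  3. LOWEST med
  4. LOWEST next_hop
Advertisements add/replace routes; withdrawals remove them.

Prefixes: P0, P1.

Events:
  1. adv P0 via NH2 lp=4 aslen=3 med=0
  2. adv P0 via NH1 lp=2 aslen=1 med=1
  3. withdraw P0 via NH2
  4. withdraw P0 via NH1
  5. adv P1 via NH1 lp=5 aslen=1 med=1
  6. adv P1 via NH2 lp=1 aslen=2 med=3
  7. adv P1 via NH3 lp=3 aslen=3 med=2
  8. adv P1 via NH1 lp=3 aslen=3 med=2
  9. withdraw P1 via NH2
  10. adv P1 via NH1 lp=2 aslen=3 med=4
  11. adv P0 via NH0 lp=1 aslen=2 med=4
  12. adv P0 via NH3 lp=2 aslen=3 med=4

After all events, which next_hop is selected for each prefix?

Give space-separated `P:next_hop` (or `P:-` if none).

Answer: P0:NH3 P1:NH3

Derivation:
Op 1: best P0=NH2 P1=-
Op 2: best P0=NH2 P1=-
Op 3: best P0=NH1 P1=-
Op 4: best P0=- P1=-
Op 5: best P0=- P1=NH1
Op 6: best P0=- P1=NH1
Op 7: best P0=- P1=NH1
Op 8: best P0=- P1=NH1
Op 9: best P0=- P1=NH1
Op 10: best P0=- P1=NH3
Op 11: best P0=NH0 P1=NH3
Op 12: best P0=NH3 P1=NH3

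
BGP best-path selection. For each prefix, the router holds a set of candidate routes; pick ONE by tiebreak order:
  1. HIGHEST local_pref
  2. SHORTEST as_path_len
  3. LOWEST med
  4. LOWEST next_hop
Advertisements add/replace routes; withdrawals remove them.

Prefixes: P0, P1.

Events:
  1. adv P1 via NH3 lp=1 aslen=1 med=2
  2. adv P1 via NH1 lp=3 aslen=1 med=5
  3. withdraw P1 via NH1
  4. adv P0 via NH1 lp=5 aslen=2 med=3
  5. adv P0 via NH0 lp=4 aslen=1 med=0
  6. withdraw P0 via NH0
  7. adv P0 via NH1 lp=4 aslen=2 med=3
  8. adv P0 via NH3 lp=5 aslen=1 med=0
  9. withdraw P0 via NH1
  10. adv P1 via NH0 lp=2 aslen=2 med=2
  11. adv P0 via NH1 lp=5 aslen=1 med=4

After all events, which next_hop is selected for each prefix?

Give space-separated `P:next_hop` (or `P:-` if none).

Answer: P0:NH3 P1:NH0

Derivation:
Op 1: best P0=- P1=NH3
Op 2: best P0=- P1=NH1
Op 3: best P0=- P1=NH3
Op 4: best P0=NH1 P1=NH3
Op 5: best P0=NH1 P1=NH3
Op 6: best P0=NH1 P1=NH3
Op 7: best P0=NH1 P1=NH3
Op 8: best P0=NH3 P1=NH3
Op 9: best P0=NH3 P1=NH3
Op 10: best P0=NH3 P1=NH0
Op 11: best P0=NH3 P1=NH0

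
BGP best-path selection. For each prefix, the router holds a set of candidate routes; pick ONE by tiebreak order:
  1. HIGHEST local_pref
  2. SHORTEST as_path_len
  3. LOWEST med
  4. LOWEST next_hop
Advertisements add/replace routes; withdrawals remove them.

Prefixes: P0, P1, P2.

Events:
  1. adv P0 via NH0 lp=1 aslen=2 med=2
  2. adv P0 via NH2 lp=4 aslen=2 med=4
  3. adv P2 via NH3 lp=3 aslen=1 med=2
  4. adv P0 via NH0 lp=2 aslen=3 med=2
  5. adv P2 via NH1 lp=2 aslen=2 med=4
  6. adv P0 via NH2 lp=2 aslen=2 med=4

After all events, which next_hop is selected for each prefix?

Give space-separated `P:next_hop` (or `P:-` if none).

Answer: P0:NH2 P1:- P2:NH3

Derivation:
Op 1: best P0=NH0 P1=- P2=-
Op 2: best P0=NH2 P1=- P2=-
Op 3: best P0=NH2 P1=- P2=NH3
Op 4: best P0=NH2 P1=- P2=NH3
Op 5: best P0=NH2 P1=- P2=NH3
Op 6: best P0=NH2 P1=- P2=NH3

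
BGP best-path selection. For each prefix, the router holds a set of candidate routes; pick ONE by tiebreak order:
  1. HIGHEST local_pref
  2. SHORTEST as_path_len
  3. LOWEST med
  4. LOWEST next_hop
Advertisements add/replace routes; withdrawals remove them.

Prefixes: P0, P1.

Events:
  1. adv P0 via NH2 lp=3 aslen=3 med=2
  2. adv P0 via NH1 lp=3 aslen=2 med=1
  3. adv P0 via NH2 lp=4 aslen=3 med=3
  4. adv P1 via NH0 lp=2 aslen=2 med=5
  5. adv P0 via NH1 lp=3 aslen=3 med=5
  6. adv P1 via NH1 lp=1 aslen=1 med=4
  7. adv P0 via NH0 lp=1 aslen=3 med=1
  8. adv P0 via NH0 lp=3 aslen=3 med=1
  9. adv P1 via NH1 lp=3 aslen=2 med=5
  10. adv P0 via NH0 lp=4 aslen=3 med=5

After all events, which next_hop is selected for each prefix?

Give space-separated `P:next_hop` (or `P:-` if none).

Op 1: best P0=NH2 P1=-
Op 2: best P0=NH1 P1=-
Op 3: best P0=NH2 P1=-
Op 4: best P0=NH2 P1=NH0
Op 5: best P0=NH2 P1=NH0
Op 6: best P0=NH2 P1=NH0
Op 7: best P0=NH2 P1=NH0
Op 8: best P0=NH2 P1=NH0
Op 9: best P0=NH2 P1=NH1
Op 10: best P0=NH2 P1=NH1

Answer: P0:NH2 P1:NH1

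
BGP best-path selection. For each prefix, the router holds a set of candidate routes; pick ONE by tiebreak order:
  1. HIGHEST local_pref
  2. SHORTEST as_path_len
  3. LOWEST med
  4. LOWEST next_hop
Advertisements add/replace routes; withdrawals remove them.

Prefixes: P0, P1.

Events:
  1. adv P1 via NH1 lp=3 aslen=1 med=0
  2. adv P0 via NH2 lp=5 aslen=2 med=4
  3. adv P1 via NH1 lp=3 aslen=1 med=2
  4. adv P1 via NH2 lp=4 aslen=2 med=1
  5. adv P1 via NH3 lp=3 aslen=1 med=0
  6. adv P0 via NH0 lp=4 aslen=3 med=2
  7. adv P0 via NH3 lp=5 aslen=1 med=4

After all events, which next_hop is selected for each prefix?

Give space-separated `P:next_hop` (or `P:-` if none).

Op 1: best P0=- P1=NH1
Op 2: best P0=NH2 P1=NH1
Op 3: best P0=NH2 P1=NH1
Op 4: best P0=NH2 P1=NH2
Op 5: best P0=NH2 P1=NH2
Op 6: best P0=NH2 P1=NH2
Op 7: best P0=NH3 P1=NH2

Answer: P0:NH3 P1:NH2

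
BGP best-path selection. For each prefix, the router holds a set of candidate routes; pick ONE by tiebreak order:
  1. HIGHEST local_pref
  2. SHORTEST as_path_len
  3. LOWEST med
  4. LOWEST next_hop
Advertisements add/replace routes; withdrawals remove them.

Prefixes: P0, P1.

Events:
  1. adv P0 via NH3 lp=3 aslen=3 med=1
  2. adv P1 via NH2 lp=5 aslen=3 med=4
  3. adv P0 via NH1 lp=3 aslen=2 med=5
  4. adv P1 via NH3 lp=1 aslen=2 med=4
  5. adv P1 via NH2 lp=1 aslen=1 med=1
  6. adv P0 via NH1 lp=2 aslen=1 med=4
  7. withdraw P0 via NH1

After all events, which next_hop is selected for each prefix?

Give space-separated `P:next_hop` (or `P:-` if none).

Op 1: best P0=NH3 P1=-
Op 2: best P0=NH3 P1=NH2
Op 3: best P0=NH1 P1=NH2
Op 4: best P0=NH1 P1=NH2
Op 5: best P0=NH1 P1=NH2
Op 6: best P0=NH3 P1=NH2
Op 7: best P0=NH3 P1=NH2

Answer: P0:NH3 P1:NH2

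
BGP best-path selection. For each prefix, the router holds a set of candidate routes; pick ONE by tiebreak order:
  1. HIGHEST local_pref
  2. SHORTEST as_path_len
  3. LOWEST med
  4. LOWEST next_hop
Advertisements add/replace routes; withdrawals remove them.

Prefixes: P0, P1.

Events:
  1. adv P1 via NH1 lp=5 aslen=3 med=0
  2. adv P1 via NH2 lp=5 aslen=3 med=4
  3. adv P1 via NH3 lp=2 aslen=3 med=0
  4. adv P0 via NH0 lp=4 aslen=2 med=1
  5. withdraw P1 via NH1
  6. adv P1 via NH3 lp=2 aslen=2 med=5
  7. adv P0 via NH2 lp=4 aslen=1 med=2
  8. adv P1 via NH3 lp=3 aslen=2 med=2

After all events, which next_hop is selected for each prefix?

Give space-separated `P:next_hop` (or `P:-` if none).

Op 1: best P0=- P1=NH1
Op 2: best P0=- P1=NH1
Op 3: best P0=- P1=NH1
Op 4: best P0=NH0 P1=NH1
Op 5: best P0=NH0 P1=NH2
Op 6: best P0=NH0 P1=NH2
Op 7: best P0=NH2 P1=NH2
Op 8: best P0=NH2 P1=NH2

Answer: P0:NH2 P1:NH2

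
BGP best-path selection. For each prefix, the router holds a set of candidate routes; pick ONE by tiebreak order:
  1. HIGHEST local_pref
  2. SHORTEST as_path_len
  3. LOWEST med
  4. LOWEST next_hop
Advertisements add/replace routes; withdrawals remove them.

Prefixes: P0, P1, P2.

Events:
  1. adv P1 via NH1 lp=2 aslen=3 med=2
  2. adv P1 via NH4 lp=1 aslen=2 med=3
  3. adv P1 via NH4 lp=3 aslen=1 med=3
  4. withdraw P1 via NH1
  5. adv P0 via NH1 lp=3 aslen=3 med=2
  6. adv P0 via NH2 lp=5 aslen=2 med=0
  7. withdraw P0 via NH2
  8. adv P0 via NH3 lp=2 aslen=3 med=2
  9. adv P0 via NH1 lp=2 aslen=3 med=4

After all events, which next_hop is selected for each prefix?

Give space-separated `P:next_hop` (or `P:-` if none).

Op 1: best P0=- P1=NH1 P2=-
Op 2: best P0=- P1=NH1 P2=-
Op 3: best P0=- P1=NH4 P2=-
Op 4: best P0=- P1=NH4 P2=-
Op 5: best P0=NH1 P1=NH4 P2=-
Op 6: best P0=NH2 P1=NH4 P2=-
Op 7: best P0=NH1 P1=NH4 P2=-
Op 8: best P0=NH1 P1=NH4 P2=-
Op 9: best P0=NH3 P1=NH4 P2=-

Answer: P0:NH3 P1:NH4 P2:-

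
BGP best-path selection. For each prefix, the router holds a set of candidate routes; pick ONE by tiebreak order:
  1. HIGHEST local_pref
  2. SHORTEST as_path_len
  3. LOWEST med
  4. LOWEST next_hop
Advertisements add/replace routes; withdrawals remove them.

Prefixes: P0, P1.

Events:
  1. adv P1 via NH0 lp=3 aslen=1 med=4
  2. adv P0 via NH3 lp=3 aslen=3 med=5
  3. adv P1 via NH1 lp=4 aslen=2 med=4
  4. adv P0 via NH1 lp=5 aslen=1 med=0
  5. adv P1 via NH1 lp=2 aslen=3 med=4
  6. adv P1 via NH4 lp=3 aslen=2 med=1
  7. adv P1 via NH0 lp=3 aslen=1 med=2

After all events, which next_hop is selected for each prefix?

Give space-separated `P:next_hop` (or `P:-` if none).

Answer: P0:NH1 P1:NH0

Derivation:
Op 1: best P0=- P1=NH0
Op 2: best P0=NH3 P1=NH0
Op 3: best P0=NH3 P1=NH1
Op 4: best P0=NH1 P1=NH1
Op 5: best P0=NH1 P1=NH0
Op 6: best P0=NH1 P1=NH0
Op 7: best P0=NH1 P1=NH0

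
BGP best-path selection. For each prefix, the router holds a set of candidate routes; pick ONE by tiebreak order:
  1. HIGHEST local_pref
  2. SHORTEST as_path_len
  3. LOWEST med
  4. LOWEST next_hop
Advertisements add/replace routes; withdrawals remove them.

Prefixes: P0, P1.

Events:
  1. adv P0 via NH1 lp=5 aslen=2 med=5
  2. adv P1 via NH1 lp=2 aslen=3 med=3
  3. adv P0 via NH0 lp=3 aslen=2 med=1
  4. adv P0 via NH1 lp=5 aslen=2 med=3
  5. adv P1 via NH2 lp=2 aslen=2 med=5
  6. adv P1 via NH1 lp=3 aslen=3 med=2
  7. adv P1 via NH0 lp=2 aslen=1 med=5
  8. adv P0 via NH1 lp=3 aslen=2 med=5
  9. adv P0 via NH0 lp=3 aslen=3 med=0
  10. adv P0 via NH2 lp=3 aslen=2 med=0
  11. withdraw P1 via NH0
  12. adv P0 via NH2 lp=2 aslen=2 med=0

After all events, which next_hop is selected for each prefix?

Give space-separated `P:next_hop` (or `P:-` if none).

Op 1: best P0=NH1 P1=-
Op 2: best P0=NH1 P1=NH1
Op 3: best P0=NH1 P1=NH1
Op 4: best P0=NH1 P1=NH1
Op 5: best P0=NH1 P1=NH2
Op 6: best P0=NH1 P1=NH1
Op 7: best P0=NH1 P1=NH1
Op 8: best P0=NH0 P1=NH1
Op 9: best P0=NH1 P1=NH1
Op 10: best P0=NH2 P1=NH1
Op 11: best P0=NH2 P1=NH1
Op 12: best P0=NH1 P1=NH1

Answer: P0:NH1 P1:NH1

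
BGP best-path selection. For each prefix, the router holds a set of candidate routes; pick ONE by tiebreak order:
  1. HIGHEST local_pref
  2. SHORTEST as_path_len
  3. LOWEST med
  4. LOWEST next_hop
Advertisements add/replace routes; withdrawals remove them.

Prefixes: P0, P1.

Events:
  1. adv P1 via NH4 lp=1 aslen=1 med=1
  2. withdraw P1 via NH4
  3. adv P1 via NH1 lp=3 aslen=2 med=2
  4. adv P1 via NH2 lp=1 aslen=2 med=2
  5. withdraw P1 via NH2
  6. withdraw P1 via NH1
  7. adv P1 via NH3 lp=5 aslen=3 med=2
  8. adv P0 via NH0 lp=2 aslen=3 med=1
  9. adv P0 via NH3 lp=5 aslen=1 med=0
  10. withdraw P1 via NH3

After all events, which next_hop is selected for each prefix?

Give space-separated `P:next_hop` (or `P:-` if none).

Op 1: best P0=- P1=NH4
Op 2: best P0=- P1=-
Op 3: best P0=- P1=NH1
Op 4: best P0=- P1=NH1
Op 5: best P0=- P1=NH1
Op 6: best P0=- P1=-
Op 7: best P0=- P1=NH3
Op 8: best P0=NH0 P1=NH3
Op 9: best P0=NH3 P1=NH3
Op 10: best P0=NH3 P1=-

Answer: P0:NH3 P1:-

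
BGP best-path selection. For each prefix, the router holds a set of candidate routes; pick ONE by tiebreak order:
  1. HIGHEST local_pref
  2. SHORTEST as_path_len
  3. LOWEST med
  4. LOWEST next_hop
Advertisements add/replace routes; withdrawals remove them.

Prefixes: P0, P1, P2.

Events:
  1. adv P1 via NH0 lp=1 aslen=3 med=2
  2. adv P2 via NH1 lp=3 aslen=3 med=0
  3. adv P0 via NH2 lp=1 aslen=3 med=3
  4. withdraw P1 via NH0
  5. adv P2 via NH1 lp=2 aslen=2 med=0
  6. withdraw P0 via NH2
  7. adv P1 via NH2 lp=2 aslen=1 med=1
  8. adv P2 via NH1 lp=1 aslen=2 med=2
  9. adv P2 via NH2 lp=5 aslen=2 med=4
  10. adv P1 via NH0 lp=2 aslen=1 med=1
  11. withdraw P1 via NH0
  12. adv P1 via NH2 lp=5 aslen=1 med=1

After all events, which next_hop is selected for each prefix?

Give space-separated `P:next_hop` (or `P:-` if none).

Op 1: best P0=- P1=NH0 P2=-
Op 2: best P0=- P1=NH0 P2=NH1
Op 3: best P0=NH2 P1=NH0 P2=NH1
Op 4: best P0=NH2 P1=- P2=NH1
Op 5: best P0=NH2 P1=- P2=NH1
Op 6: best P0=- P1=- P2=NH1
Op 7: best P0=- P1=NH2 P2=NH1
Op 8: best P0=- P1=NH2 P2=NH1
Op 9: best P0=- P1=NH2 P2=NH2
Op 10: best P0=- P1=NH0 P2=NH2
Op 11: best P0=- P1=NH2 P2=NH2
Op 12: best P0=- P1=NH2 P2=NH2

Answer: P0:- P1:NH2 P2:NH2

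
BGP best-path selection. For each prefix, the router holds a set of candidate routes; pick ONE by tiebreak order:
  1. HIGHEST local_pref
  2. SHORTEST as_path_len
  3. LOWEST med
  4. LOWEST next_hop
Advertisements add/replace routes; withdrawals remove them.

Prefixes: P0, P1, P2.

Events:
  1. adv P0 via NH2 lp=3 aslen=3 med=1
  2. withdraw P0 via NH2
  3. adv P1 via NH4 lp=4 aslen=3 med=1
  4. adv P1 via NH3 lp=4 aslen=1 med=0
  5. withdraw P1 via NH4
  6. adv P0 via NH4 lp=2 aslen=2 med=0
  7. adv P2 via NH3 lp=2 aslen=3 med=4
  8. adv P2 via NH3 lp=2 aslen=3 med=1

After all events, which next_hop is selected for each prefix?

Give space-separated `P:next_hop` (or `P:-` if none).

Answer: P0:NH4 P1:NH3 P2:NH3

Derivation:
Op 1: best P0=NH2 P1=- P2=-
Op 2: best P0=- P1=- P2=-
Op 3: best P0=- P1=NH4 P2=-
Op 4: best P0=- P1=NH3 P2=-
Op 5: best P0=- P1=NH3 P2=-
Op 6: best P0=NH4 P1=NH3 P2=-
Op 7: best P0=NH4 P1=NH3 P2=NH3
Op 8: best P0=NH4 P1=NH3 P2=NH3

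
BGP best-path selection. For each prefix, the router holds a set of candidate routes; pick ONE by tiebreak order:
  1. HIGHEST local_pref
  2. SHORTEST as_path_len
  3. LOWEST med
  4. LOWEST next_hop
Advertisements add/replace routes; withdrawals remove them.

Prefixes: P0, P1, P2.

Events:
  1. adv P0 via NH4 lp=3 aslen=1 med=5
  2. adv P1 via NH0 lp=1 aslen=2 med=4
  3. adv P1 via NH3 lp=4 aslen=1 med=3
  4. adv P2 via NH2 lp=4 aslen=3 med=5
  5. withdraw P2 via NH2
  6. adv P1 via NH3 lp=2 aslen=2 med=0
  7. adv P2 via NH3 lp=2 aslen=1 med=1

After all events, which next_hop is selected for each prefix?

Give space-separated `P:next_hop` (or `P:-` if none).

Op 1: best P0=NH4 P1=- P2=-
Op 2: best P0=NH4 P1=NH0 P2=-
Op 3: best P0=NH4 P1=NH3 P2=-
Op 4: best P0=NH4 P1=NH3 P2=NH2
Op 5: best P0=NH4 P1=NH3 P2=-
Op 6: best P0=NH4 P1=NH3 P2=-
Op 7: best P0=NH4 P1=NH3 P2=NH3

Answer: P0:NH4 P1:NH3 P2:NH3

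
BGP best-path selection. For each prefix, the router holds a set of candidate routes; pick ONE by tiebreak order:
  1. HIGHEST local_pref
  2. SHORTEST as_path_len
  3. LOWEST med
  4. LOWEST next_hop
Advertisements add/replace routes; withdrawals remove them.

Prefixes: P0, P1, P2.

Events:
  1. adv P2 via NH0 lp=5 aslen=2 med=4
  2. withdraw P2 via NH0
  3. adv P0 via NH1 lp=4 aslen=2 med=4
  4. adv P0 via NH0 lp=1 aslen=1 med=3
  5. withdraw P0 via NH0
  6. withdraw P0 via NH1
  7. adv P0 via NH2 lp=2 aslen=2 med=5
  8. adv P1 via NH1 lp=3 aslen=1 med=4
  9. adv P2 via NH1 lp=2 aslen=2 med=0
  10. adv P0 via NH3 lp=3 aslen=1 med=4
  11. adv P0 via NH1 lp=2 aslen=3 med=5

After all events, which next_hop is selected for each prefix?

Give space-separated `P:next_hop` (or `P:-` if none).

Op 1: best P0=- P1=- P2=NH0
Op 2: best P0=- P1=- P2=-
Op 3: best P0=NH1 P1=- P2=-
Op 4: best P0=NH1 P1=- P2=-
Op 5: best P0=NH1 P1=- P2=-
Op 6: best P0=- P1=- P2=-
Op 7: best P0=NH2 P1=- P2=-
Op 8: best P0=NH2 P1=NH1 P2=-
Op 9: best P0=NH2 P1=NH1 P2=NH1
Op 10: best P0=NH3 P1=NH1 P2=NH1
Op 11: best P0=NH3 P1=NH1 P2=NH1

Answer: P0:NH3 P1:NH1 P2:NH1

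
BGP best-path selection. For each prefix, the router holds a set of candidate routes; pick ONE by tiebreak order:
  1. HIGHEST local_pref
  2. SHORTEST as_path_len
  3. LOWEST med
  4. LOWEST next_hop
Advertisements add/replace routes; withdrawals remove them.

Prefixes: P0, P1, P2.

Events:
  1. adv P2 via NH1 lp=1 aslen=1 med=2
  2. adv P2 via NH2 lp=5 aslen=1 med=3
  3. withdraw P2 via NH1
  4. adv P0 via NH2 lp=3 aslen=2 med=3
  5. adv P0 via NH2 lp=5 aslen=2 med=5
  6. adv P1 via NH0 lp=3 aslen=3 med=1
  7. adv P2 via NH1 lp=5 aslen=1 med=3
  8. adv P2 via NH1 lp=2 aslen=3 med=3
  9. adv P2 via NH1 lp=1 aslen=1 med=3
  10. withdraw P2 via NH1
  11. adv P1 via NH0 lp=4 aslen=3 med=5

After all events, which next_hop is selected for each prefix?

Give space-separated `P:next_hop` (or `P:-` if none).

Answer: P0:NH2 P1:NH0 P2:NH2

Derivation:
Op 1: best P0=- P1=- P2=NH1
Op 2: best P0=- P1=- P2=NH2
Op 3: best P0=- P1=- P2=NH2
Op 4: best P0=NH2 P1=- P2=NH2
Op 5: best P0=NH2 P1=- P2=NH2
Op 6: best P0=NH2 P1=NH0 P2=NH2
Op 7: best P0=NH2 P1=NH0 P2=NH1
Op 8: best P0=NH2 P1=NH0 P2=NH2
Op 9: best P0=NH2 P1=NH0 P2=NH2
Op 10: best P0=NH2 P1=NH0 P2=NH2
Op 11: best P0=NH2 P1=NH0 P2=NH2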